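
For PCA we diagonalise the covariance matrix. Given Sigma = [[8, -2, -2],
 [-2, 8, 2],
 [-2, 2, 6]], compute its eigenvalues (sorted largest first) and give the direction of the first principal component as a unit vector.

Step 1 — characteristic polynomial p(λ) = det(λI - Sigma) = λ³ - tr·λ² + c_1·λ - det, where tr = trace, c_1 = sum of the principal 2×2 minors, det = det(Sigma):
  tr = 8 + 8 + 6 = 22,
  c_1 = (8·8 - (-2)²) + (8·6 - (-2)²) + (8·6 - (2)²) = 60 + 44 + 44 = 148,
  det = 8·(8·6 - (2)²) - (-2)·((-2)·6 - (2)·(-2)) + (-2)·((-2)·(2) - 8·(-2)) = 8·(44) - (-2)·(-8) + (-2)·(12) = 312.
  So p(λ) = λ³ - 22λ² + 148λ - 312.
Step 2 — look for an integer root (rational root theorem: any rational root is an integer divisor of 312). Testing λ = 6:
  p(6) = 216 - 792 + 888 - 312 = 0  ✓
  Dividing out (λ - 6): p(λ) = (λ - 6)(λ² - 16λ + 52).
Step 3 — remaining eigenvalues from the quadratic λ² - 16λ + 52 = 0:
  Δ = 16² - 4·52 = 256 - 208 = 48,  λ = (16 ± √48)/2 = (16 ± 6.9282)/2 ≈ 11.4641 or 4.5359.
  Sorted: λ_1 = 11.4641,  λ_2 = 6,  λ_3 = 4.5359  (check: sum = 22 = tr ✓).

Step 4 — unit eigenvector for λ_1 ≈ 11.4641: v spans the null space of (Sigma - λ_1 I), whose rows are
  r_1 = (-3.4641, -2, -2),  r_2 = (-2, -3.4641, 2),  r_3 = (-2, 2, -5.4641).
  v is orthogonal to every row, so take v ∝ r_1 × r_2 = ((-2)·(2) - (-2)·(-3.4641), (-2)·(-2) - (-3.4641)·(2), (-3.4641)·(-3.4641) - (-2)·(-2)) ≈ (-10.9282, 10.9282, 8).
  Rescale (multiply by -1 so the first nonzero entry is positive): u = (10.9282, -10.9282, -8).
  ||u|| = √((10.9282)² + (-10.9282)² + (-8)²) = √(302.8513) ≈ 17.4026,  v_1 = u/||u|| ≈ (0.628, -0.628, -0.4597) (||v_1|| = 1).

λ_1 = 11.4641,  λ_2 = 6,  λ_3 = 4.5359;  v_1 ≈ (0.628, -0.628, -0.4597)


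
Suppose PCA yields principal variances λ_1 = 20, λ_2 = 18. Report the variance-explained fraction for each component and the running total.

Step 1 — total variance = trace(Sigma) = Σ λ_i = 20 + 18 = 38.

Step 2 — fraction explained by component i = λ_i / Σ λ:
  PC1: 20/38 = 0.5263
  PC2: 18/38 = 0.4737

Step 3 — cumulative fraction after k components = (λ_1 + ... + λ_k) / Σ λ:
  k = 1: 20/38 = 0.5263
  k = 2: (20 + 18)/38 = 38/38 = 1

Summary (fraction, with percent):

explained: PC1 0.5263 (52.63%), PC2 0.4737 (47.37%);  cumulative: 0.5263, 1


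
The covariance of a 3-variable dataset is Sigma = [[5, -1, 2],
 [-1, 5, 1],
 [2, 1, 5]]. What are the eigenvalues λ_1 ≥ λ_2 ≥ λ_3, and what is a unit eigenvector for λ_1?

Step 1 — characteristic polynomial p(λ) = det(λI - Sigma) = λ³ - tr·λ² + c_1·λ - det, where tr = trace, c_1 = sum of the principal 2×2 minors, det = det(Sigma):
  tr = 5 + 5 + 5 = 15,
  c_1 = (5·5 - (-1)²) + (5·5 - (2)²) + (5·5 - (1)²) = 24 + 21 + 24 = 69,
  det = 5·(5·5 - (1)²) - (-1)·((-1)·5 - (1)·(2)) + (2)·((-1)·(1) - 5·(2)) = 5·(24) - (-1)·(-7) + (2)·(-11) = 91.
  So p(λ) = λ³ - 15λ² + 69λ - 91.
Step 2 — look for an integer root (rational root theorem: any rational root is an integer divisor of 91). Testing λ = 7:
  p(7) = 343 - 735 + 483 - 91 = 0  ✓
  Dividing out (λ - 7): p(λ) = (λ - 7)(λ² - 8λ + 13).
Step 3 — remaining eigenvalues from the quadratic λ² - 8λ + 13 = 0:
  Δ = 8² - 4·13 = 64 - 52 = 12,  λ = (8 ± √12)/2 = (8 ± 3.4641)/2 ≈ 5.7321 or 2.2679.
  Sorted: λ_1 = 7,  λ_2 = 5.7321,  λ_3 = 2.2679  (check: sum = 15 = tr ✓).

Step 4 — unit eigenvector for λ_1 = 7: v spans the null space of (Sigma - λ_1 I), whose rows are
  r_1 = (-2, -1, 2),  r_2 = (-1, -2, 1),  r_3 = (2, 1, -2).
  v is orthogonal to every row, so take v ∝ r_1 × r_2 = ((-1)·(1) - (2)·(-2), (2)·(-1) - (-2)·(1), (-2)·(-2) - (-1)·(-1)) = (3, 0, 3).
  Rescale (divide by 3): u = (1, 0, 1).
  ||u|| = √((1)² + (0)² + (1)²) = √(2) ≈ 1.4142,  v_1 = u/||u|| ≈ (0.7071, 0, 0.7071) (||v_1|| = 1).

λ_1 = 7,  λ_2 = 5.7321,  λ_3 = 2.2679;  v_1 ≈ (0.7071, 0, 0.7071)


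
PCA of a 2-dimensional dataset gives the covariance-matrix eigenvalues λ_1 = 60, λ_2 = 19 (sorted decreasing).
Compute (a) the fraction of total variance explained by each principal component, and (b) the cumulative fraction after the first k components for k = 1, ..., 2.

Step 1 — total variance = trace(Sigma) = Σ λ_i = 60 + 19 = 79.

Step 2 — fraction explained by component i = λ_i / Σ λ:
  PC1: 60/79 = 0.7595
  PC2: 19/79 = 0.2405

Step 3 — cumulative fraction after k components = (λ_1 + ... + λ_k) / Σ λ:
  k = 1: 60/79 = 0.7595
  k = 2: (60 + 19)/79 = 79/79 = 1

Summary (fraction, with percent):

explained: PC1 0.7595 (75.95%), PC2 0.2405 (24.05%);  cumulative: 0.7595, 1


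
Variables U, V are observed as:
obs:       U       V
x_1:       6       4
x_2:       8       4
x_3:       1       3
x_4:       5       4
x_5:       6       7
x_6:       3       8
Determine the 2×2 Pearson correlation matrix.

Step 1 — column means:
  mean(U) = (6 + 8 + 1 + 5 + 6 + 3) / 6 = 29/6 = 4.8333
  mean(V) = (4 + 4 + 3 + 4 + 7 + 8) / 6 = 30/6 = 5

Step 2 — sample variances and covariances s[i,j] = (1/(n-1)) · Σ_k (x_{k,i} - mean_i) · (x_{k,j} - mean_j), with n-1 = 5:
  s[U,U] = ((1.1667)·(1.1667) + (3.1667)·(3.1667) + (-3.8333)·(-3.8333) + (0.1667)·(0.1667) + (1.1667)·(1.1667) + (-1.8333)·(-1.8333)) / 5 = 30.8333/5 = 6.1667
  s[U,V] = ((1.1667)·(-1) + (3.1667)·(-1) + (-3.8333)·(-2) + (0.1667)·(-1) + (1.1667)·(2) + (-1.8333)·(3)) / 5 = 0/5 = 0
  s[V,V] = ((-1)·(-1) + (-1)·(-1) + (-2)·(-2) + (-1)·(-1) + (2)·(2) + (3)·(3)) / 5 = 20/5 = 4
  Sample standard deviations s_i = √(s[i,i]):
  s(U) = √(6.1667) = 2.4833
  s(V) = √(4) = 2

Step 3 — r_{ij} = s_{ij} / (s_i · s_j):
  r[U,U] = 1 (diagonal).
  r[U,V] = 0 / (2.4833 · 2) = 0 / 4.9666 = 0
  r[V,V] = 1 (diagonal).

R is symmetric with unit diagonal. Assembling:

R = [[1, 0],
 [0, 1]]


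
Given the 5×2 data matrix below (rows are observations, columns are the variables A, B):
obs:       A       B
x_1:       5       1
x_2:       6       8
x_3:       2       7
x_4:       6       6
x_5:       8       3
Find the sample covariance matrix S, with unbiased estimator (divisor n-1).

Step 1 — column means:
  mean(A) = (5 + 6 + 2 + 6 + 8) / 5 = 27/5 = 5.4
  mean(B) = (1 + 8 + 7 + 6 + 3) / 5 = 25/5 = 5

Step 2 — sample covariance S[i,j] = (1/(n-1)) · Σ_k (x_{k,i} - mean_i) · (x_{k,j} - mean_j), with n-1 = 4.
  S[A,A] = ((-0.4)·(-0.4) + (0.6)·(0.6) + (-3.4)·(-3.4) + (0.6)·(0.6) + (2.6)·(2.6)) / 4 = 19.2/4 = 4.8
  S[A,B] = ((-0.4)·(-4) + (0.6)·(3) + (-3.4)·(2) + (0.6)·(1) + (2.6)·(-2)) / 4 = -8/4 = -2
  S[B,B] = ((-4)·(-4) + (3)·(3) + (2)·(2) + (1)·(1) + (-2)·(-2)) / 4 = 34/4 = 8.5

S is symmetric (S[j,i] = S[i,j]). Assembling:

S = [[4.8, -2],
 [-2, 8.5]]


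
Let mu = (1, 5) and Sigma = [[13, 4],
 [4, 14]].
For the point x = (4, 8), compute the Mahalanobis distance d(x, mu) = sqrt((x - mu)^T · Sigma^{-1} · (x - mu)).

Step 1 — centre the observation: (x - mu) = (3, 3).

Step 2 — invert Sigma. det(Sigma) = 13·14 - (4)² = 166.
  Sigma^{-1} = (1/det) · [[d, -b], [-b, a]] = [[0.0843, -0.0241],
 [-0.0241, 0.0783]].

Step 3 — form the quadratic (x - mu)^T · Sigma^{-1} · (x - mu):
  Sigma^{-1} · (x - mu) = (0.1807, 0.1627).
  (x - mu)^T · [Sigma^{-1} · (x - mu)] = (3)·(0.1807) + (3)·(0.1627) = 1.0301.

Step 4 — take square root: d = √(1.0301) ≈ 1.0149.

d(x, mu) = √(1.0301) ≈ 1.0149


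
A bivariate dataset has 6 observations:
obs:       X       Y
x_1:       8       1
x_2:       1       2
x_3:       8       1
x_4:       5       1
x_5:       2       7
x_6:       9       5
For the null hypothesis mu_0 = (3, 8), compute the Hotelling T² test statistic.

Step 1 — sample mean vector:
  mean(X) = (8 + 1 + 8 + 5 + 2 + 9) / 6 = 33/6 = 5.5
  mean(Y) = (1 + 2 + 1 + 1 + 7 + 5) / 6 = 17/6 = 2.8333
  x̄ = (5.5, 2.8333),  deviation x̄ - mu_0 = (5.5, 2.8333) - (3, 8) = (2.5, -5.1667).

Step 2 — sample covariance matrix, S[i,j] = (1/(n-1)) · Σ_k (x_{k,i} - mean_i) · (x_{k,j} - mean_j), divisor n-1 = 5:
  S[X,X] = ((2.5)·(2.5) + (-4.5)·(-4.5) + (2.5)·(2.5) + (-0.5)·(-0.5) + (-3.5)·(-3.5) + (3.5)·(3.5)) / 5 = 57.5/5 = 11.5
  S[X,Y] = ((2.5)·(-1.8333) + (-4.5)·(-0.8333) + (2.5)·(-1.8333) + (-0.5)·(-1.8333) + (-3.5)·(4.1667) + (3.5)·(2.1667)) / 5 = -11.5/5 = -2.3
  S[Y,Y] = ((-1.8333)·(-1.8333) + (-0.8333)·(-0.8333) + (-1.8333)·(-1.8333) + (-1.8333)·(-1.8333) + (4.1667)·(4.1667) + (2.1667)·(2.1667)) / 5 = 32.8333/5 = 6.5667
  S = [[11.5, -2.3],
 [-2.3, 6.5667]].

Step 3 — invert S. det(S) = 11.5·6.5667 - (-2.3)² = 70.2267.
  S^{-1} = (1/det) · [[d, -b], [-b, a]] = [[0.0935, 0.0328],
 [0.0328, 0.1638]].

Step 4 — quadratic form (x̄ - mu_0)^T · S^{-1} · (x̄ - mu_0):
  S^{-1} · (x̄ - mu_0) = (0.0646, -0.7642),
  (x̄ - mu_0)^T · [...] = (2.5)·(0.0646) + (-5.1667)·(-0.7642) = 4.1097.

Step 5 — scale by n: T² = 6 · 4.1097 = 24.6582.

T² ≈ 24.6582


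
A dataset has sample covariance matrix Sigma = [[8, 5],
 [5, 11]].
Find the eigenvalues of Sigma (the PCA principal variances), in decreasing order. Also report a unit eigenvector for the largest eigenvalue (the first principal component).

Step 1 — characteristic polynomial of 2×2 Sigma:
  det(Sigma - λI) = λ² - trace · λ + det = 0.
  trace = 8 + 11 = 19, det = 8·11 - (5)² = 63.
Step 2 — discriminant:
  Δ = trace² - 4·det = 361 - 252 = 109.
Step 3 — eigenvalues:
  λ = (trace ± √Δ)/2 = (19 ± 10.4403)/2,
  λ_1 = 14.7202,  λ_2 = 4.2798.

Step 4 — unit eigenvector for λ_1: solve (Sigma - λ_1 I)v = 0. First row:
  (8 - 14.7202)·v_x + (5)·v_y = 0, i.e. (-6.7202)·v_x + (5)·v_y = 0,
  so v ∝ (b, λ_1 - a) = (5, 6.7202) = u.
  ||u|| = √((5)² + (6.7202)²) = √(70.1605) ≈ 8.3762,
  v_1 = u/||u|| ≈ (0.5969, 0.8023) (||v_1|| = 1).

λ_1 = 14.7202,  λ_2 = 4.2798;  v_1 ≈ (0.5969, 0.8023)


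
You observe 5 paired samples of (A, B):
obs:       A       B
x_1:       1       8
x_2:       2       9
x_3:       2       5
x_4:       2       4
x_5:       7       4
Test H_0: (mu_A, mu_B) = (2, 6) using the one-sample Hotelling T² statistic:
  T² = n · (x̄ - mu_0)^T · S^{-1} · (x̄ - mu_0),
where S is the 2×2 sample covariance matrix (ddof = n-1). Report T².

Step 1 — sample mean vector:
  mean(A) = (1 + 2 + 2 + 2 + 7) / 5 = 14/5 = 2.8
  mean(B) = (8 + 9 + 5 + 4 + 4) / 5 = 30/5 = 6
  x̄ = (2.8, 6),  deviation x̄ - mu_0 = (2.8, 6) - (2, 6) = (0.8, 0).

Step 2 — sample covariance matrix, S[i,j] = (1/(n-1)) · Σ_k (x_{k,i} - mean_i) · (x_{k,j} - mean_j), divisor n-1 = 4:
  S[A,A] = ((-1.8)·(-1.8) + (-0.8)·(-0.8) + (-0.8)·(-0.8) + (-0.8)·(-0.8) + (4.2)·(4.2)) / 4 = 22.8/4 = 5.7
  S[A,B] = ((-1.8)·(2) + (-0.8)·(3) + (-0.8)·(-1) + (-0.8)·(-2) + (4.2)·(-2)) / 4 = -12/4 = -3
  S[B,B] = ((2)·(2) + (3)·(3) + (-1)·(-1) + (-2)·(-2) + (-2)·(-2)) / 4 = 22/4 = 5.5
  S = [[5.7, -3],
 [-3, 5.5]].

Step 3 — invert S. det(S) = 5.7·5.5 - (-3)² = 22.35.
  S^{-1} = (1/det) · [[d, -b], [-b, a]] = [[0.2461, 0.1342],
 [0.1342, 0.255]].

Step 4 — quadratic form (x̄ - mu_0)^T · S^{-1} · (x̄ - mu_0):
  S^{-1} · (x̄ - mu_0) = (0.1969, 0.1074),
  (x̄ - mu_0)^T · [...] = (0.8)·(0.1969) + (0)·(0.1074) = 0.1575.

Step 5 — scale by n: T² = 5 · 0.1575 = 0.7875.

T² ≈ 0.7875


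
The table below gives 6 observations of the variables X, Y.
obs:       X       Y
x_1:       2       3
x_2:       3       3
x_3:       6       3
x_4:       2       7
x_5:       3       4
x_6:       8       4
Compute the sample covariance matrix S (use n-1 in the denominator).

Step 1 — column means:
  mean(X) = (2 + 3 + 6 + 2 + 3 + 8) / 6 = 24/6 = 4
  mean(Y) = (3 + 3 + 3 + 7 + 4 + 4) / 6 = 24/6 = 4

Step 2 — sample covariance S[i,j] = (1/(n-1)) · Σ_k (x_{k,i} - mean_i) · (x_{k,j} - mean_j), with n-1 = 5.
  S[X,X] = ((-2)·(-2) + (-1)·(-1) + (2)·(2) + (-2)·(-2) + (-1)·(-1) + (4)·(4)) / 5 = 30/5 = 6
  S[X,Y] = ((-2)·(-1) + (-1)·(-1) + (2)·(-1) + (-2)·(3) + (-1)·(0) + (4)·(0)) / 5 = -5/5 = -1
  S[Y,Y] = ((-1)·(-1) + (-1)·(-1) + (-1)·(-1) + (3)·(3) + (0)·(0) + (0)·(0)) / 5 = 12/5 = 2.4

S is symmetric (S[j,i] = S[i,j]). Assembling:

S = [[6, -1],
 [-1, 2.4]]


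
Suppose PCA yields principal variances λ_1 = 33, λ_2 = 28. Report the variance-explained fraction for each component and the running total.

Step 1 — total variance = trace(Sigma) = Σ λ_i = 33 + 28 = 61.

Step 2 — fraction explained by component i = λ_i / Σ λ:
  PC1: 33/61 = 0.541
  PC2: 28/61 = 0.459

Step 3 — cumulative fraction after k components = (λ_1 + ... + λ_k) / Σ λ:
  k = 1: 33/61 = 0.541
  k = 2: (33 + 28)/61 = 61/61 = 1

Summary (fraction, with percent):

explained: PC1 0.541 (54.1%), PC2 0.459 (45.9%);  cumulative: 0.541, 1


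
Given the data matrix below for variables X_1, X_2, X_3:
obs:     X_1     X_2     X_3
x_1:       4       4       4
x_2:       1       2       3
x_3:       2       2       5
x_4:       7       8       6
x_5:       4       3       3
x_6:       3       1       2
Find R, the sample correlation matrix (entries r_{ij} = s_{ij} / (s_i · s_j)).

Step 1 — column means:
  mean(X_1) = (4 + 1 + 2 + 7 + 4 + 3) / 6 = 21/6 = 3.5
  mean(X_2) = (4 + 2 + 2 + 8 + 3 + 1) / 6 = 20/6 = 3.3333
  mean(X_3) = (4 + 3 + 5 + 6 + 3 + 2) / 6 = 23/6 = 3.8333

Step 2 — sample variances and covariances s[i,j] = (1/(n-1)) · Σ_k (x_{k,i} - mean_i) · (x_{k,j} - mean_j), with n-1 = 5:
  s[X_1,X_1] = ((0.5)·(0.5) + (-2.5)·(-2.5) + (-1.5)·(-1.5) + (3.5)·(3.5) + (0.5)·(0.5) + (-0.5)·(-0.5)) / 5 = 21.5/5 = 4.3
  s[X_1,X_2] = ((0.5)·(0.6667) + (-2.5)·(-1.3333) + (-1.5)·(-1.3333) + (3.5)·(4.6667) + (0.5)·(-0.3333) + (-0.5)·(-2.3333)) / 5 = 23/5 = 4.6
  s[X_1,X_3] = ((0.5)·(0.1667) + (-2.5)·(-0.8333) + (-1.5)·(1.1667) + (3.5)·(2.1667) + (0.5)·(-0.8333) + (-0.5)·(-1.8333)) / 5 = 8.5/5 = 1.7
  s[X_2,X_2] = ((0.6667)·(0.6667) + (-1.3333)·(-1.3333) + (-1.3333)·(-1.3333) + (4.6667)·(4.6667) + (-0.3333)·(-0.3333) + (-2.3333)·(-2.3333)) / 5 = 31.3333/5 = 6.2667
  s[X_2,X_3] = ((0.6667)·(0.1667) + (-1.3333)·(-0.8333) + (-1.3333)·(1.1667) + (4.6667)·(2.1667) + (-0.3333)·(-0.8333) + (-2.3333)·(-1.8333)) / 5 = 14.3333/5 = 2.8667
  s[X_3,X_3] = ((0.1667)·(0.1667) + (-0.8333)·(-0.8333) + (1.1667)·(1.1667) + (2.1667)·(2.1667) + (-0.8333)·(-0.8333) + (-1.8333)·(-1.8333)) / 5 = 10.8333/5 = 2.1667
  Sample standard deviations s_i = √(s[i,i]):
  s(X_1) = √(4.3) = 2.0736
  s(X_2) = √(6.2667) = 2.5033
  s(X_3) = √(2.1667) = 1.472

Step 3 — r_{ij} = s_{ij} / (s_i · s_j):
  r[X_1,X_1] = 1 (diagonal).
  r[X_1,X_2] = 4.6 / (2.0736 · 2.5033) = 4.6 / 5.191 = 0.8861
  r[X_1,X_3] = 1.7 / (2.0736 · 1.472) = 1.7 / 3.0523 = 0.557
  r[X_2,X_2] = 1 (diagonal).
  r[X_2,X_3] = 2.8667 / (2.5033 · 1.472) = 2.8667 / 3.6848 = 0.778
  r[X_3,X_3] = 1 (diagonal).

R is symmetric with unit diagonal. Assembling:

R = [[1, 0.8861, 0.557],
 [0.8861, 1, 0.778],
 [0.557, 0.778, 1]]


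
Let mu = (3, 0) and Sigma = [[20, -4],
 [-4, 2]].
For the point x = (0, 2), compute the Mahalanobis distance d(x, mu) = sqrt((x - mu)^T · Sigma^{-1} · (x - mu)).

Step 1 — centre the observation: (x - mu) = (-3, 2).

Step 2 — invert Sigma. det(Sigma) = 20·2 - (-4)² = 24.
  Sigma^{-1} = (1/det) · [[d, -b], [-b, a]] = [[0.0833, 0.1667],
 [0.1667, 0.8333]].

Step 3 — form the quadratic (x - mu)^T · Sigma^{-1} · (x - mu):
  Sigma^{-1} · (x - mu) = (0.0833, 1.1667).
  (x - mu)^T · [Sigma^{-1} · (x - mu)] = (-3)·(0.0833) + (2)·(1.1667) = 2.0833.

Step 4 — take square root: d = √(2.0833) ≈ 1.4434.

d(x, mu) = √(2.0833) ≈ 1.4434


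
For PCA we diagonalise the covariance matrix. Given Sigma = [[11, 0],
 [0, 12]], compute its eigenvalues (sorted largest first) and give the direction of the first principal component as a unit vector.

Step 1 — characteristic polynomial of 2×2 Sigma:
  det(Sigma - λI) = λ² - trace · λ + det = 0.
  trace = 11 + 12 = 23, det = 11·12 - (0)² = 132.
Step 2 — discriminant:
  Δ = trace² - 4·det = 529 - 528 = 1.
Step 3 — eigenvalues:
  λ = (trace ± √Δ)/2 = (23 ± 1)/2,
  λ_1 = 12,  λ_2 = 11.

Step 4 — unit eigenvector for λ_1: Sigma is diagonal, so its eigenvectors are the coordinate axes. λ_1 = 12 is the diagonal entry on the second coordinate axis, hence
  v_1 = (0, 1) (||v_1|| = 1).

λ_1 = 12,  λ_2 = 11;  v_1 ≈ (0, 1)


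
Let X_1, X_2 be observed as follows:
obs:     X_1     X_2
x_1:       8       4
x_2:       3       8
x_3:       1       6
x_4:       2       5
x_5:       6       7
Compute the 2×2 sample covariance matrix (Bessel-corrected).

Step 1 — column means:
  mean(X_1) = (8 + 3 + 1 + 2 + 6) / 5 = 20/5 = 4
  mean(X_2) = (4 + 8 + 6 + 5 + 7) / 5 = 30/5 = 6

Step 2 — sample covariance S[i,j] = (1/(n-1)) · Σ_k (x_{k,i} - mean_i) · (x_{k,j} - mean_j), with n-1 = 4.
  S[X_1,X_1] = ((4)·(4) + (-1)·(-1) + (-3)·(-3) + (-2)·(-2) + (2)·(2)) / 4 = 34/4 = 8.5
  S[X_1,X_2] = ((4)·(-2) + (-1)·(2) + (-3)·(0) + (-2)·(-1) + (2)·(1)) / 4 = -6/4 = -1.5
  S[X_2,X_2] = ((-2)·(-2) + (2)·(2) + (0)·(0) + (-1)·(-1) + (1)·(1)) / 4 = 10/4 = 2.5

S is symmetric (S[j,i] = S[i,j]). Assembling:

S = [[8.5, -1.5],
 [-1.5, 2.5]]


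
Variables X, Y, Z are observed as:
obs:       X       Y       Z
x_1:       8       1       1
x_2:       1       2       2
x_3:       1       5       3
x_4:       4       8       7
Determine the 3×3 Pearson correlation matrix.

Step 1 — column means:
  mean(X) = (8 + 1 + 1 + 4) / 4 = 14/4 = 3.5
  mean(Y) = (1 + 2 + 5 + 8) / 4 = 16/4 = 4
  mean(Z) = (1 + 2 + 3 + 7) / 4 = 13/4 = 3.25

Step 2 — sample variances and covariances s[i,j] = (1/(n-1)) · Σ_k (x_{k,i} - mean_i) · (x_{k,j} - mean_j), with n-1 = 3:
  s[X,X] = ((4.5)·(4.5) + (-2.5)·(-2.5) + (-2.5)·(-2.5) + (0.5)·(0.5)) / 3 = 33/3 = 11
  s[X,Y] = ((4.5)·(-3) + (-2.5)·(-2) + (-2.5)·(1) + (0.5)·(4)) / 3 = -9/3 = -3
  s[X,Z] = ((4.5)·(-2.25) + (-2.5)·(-1.25) + (-2.5)·(-0.25) + (0.5)·(3.75)) / 3 = -4.5/3 = -1.5
  s[Y,Y] = ((-3)·(-3) + (-2)·(-2) + (1)·(1) + (4)·(4)) / 3 = 30/3 = 10
  s[Y,Z] = ((-3)·(-2.25) + (-2)·(-1.25) + (1)·(-0.25) + (4)·(3.75)) / 3 = 24/3 = 8
  s[Z,Z] = ((-2.25)·(-2.25) + (-1.25)·(-1.25) + (-0.25)·(-0.25) + (3.75)·(3.75)) / 3 = 20.75/3 = 6.9167
  Sample standard deviations s_i = √(s[i,i]):
  s(X) = √(11) = 3.3166
  s(Y) = √(10) = 3.1623
  s(Z) = √(6.9167) = 2.63

Step 3 — r_{ij} = s_{ij} / (s_i · s_j):
  r[X,X] = 1 (diagonal).
  r[X,Y] = -3 / (3.3166 · 3.1623) = -3 / 10.4881 = -0.286
  r[X,Z] = -1.5 / (3.3166 · 2.63) = -1.5 / 8.7226 = -0.172
  r[Y,Y] = 1 (diagonal).
  r[Y,Z] = 8 / (3.1623 · 2.63) = 8 / 8.3166 = 0.9619
  r[Z,Z] = 1 (diagonal).

R is symmetric with unit diagonal. Assembling:

R = [[1, -0.286, -0.172],
 [-0.286, 1, 0.9619],
 [-0.172, 0.9619, 1]]


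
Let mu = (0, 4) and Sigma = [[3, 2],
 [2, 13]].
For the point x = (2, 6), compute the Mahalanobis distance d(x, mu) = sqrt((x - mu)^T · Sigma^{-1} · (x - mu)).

Step 1 — centre the observation: (x - mu) = (2, 2).

Step 2 — invert Sigma. det(Sigma) = 3·13 - (2)² = 35.
  Sigma^{-1} = (1/det) · [[d, -b], [-b, a]] = [[0.3714, -0.0571],
 [-0.0571, 0.0857]].

Step 3 — form the quadratic (x - mu)^T · Sigma^{-1} · (x - mu):
  Sigma^{-1} · (x - mu) = (0.6286, 0.0571).
  (x - mu)^T · [Sigma^{-1} · (x - mu)] = (2)·(0.6286) + (2)·(0.0571) = 1.3714.

Step 4 — take square root: d = √(1.3714) ≈ 1.1711.

d(x, mu) = √(1.3714) ≈ 1.1711


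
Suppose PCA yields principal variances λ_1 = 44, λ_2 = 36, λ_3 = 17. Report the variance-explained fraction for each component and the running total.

Step 1 — total variance = trace(Sigma) = Σ λ_i = 44 + 36 + 17 = 97.

Step 2 — fraction explained by component i = λ_i / Σ λ:
  PC1: 44/97 = 0.4536
  PC2: 36/97 = 0.3711
  PC3: 17/97 = 0.1753

Step 3 — cumulative fraction after k components = (λ_1 + ... + λ_k) / Σ λ:
  k = 1: 44/97 = 0.4536
  k = 2: (44 + 36)/97 = 80/97 = 0.8247
  k = 3: (44 + 36 + 17)/97 = 97/97 = 1

Summary (fraction, with percent):

explained: PC1 0.4536 (45.36%), PC2 0.3711 (37.11%), PC3 0.1753 (17.53%);  cumulative: 0.4536, 0.8247, 1


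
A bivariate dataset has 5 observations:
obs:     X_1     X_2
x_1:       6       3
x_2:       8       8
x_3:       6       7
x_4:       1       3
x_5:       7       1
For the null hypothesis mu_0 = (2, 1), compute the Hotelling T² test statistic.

Step 1 — sample mean vector:
  mean(X_1) = (6 + 8 + 6 + 1 + 7) / 5 = 28/5 = 5.6
  mean(X_2) = (3 + 8 + 7 + 3 + 1) / 5 = 22/5 = 4.4
  x̄ = (5.6, 4.4),  deviation x̄ - mu_0 = (5.6, 4.4) - (2, 1) = (3.6, 3.4).

Step 2 — sample covariance matrix, S[i,j] = (1/(n-1)) · Σ_k (x_{k,i} - mean_i) · (x_{k,j} - mean_j), divisor n-1 = 4:
  S[X_1,X_1] = ((0.4)·(0.4) + (2.4)·(2.4) + (0.4)·(0.4) + (-4.6)·(-4.6) + (1.4)·(1.4)) / 4 = 29.2/4 = 7.3
  S[X_1,X_2] = ((0.4)·(-1.4) + (2.4)·(3.6) + (0.4)·(2.6) + (-4.6)·(-1.4) + (1.4)·(-3.4)) / 4 = 10.8/4 = 2.7
  S[X_2,X_2] = ((-1.4)·(-1.4) + (3.6)·(3.6) + (2.6)·(2.6) + (-1.4)·(-1.4) + (-3.4)·(-3.4)) / 4 = 35.2/4 = 8.8
  S = [[7.3, 2.7],
 [2.7, 8.8]].

Step 3 — invert S. det(S) = 7.3·8.8 - (2.7)² = 56.95.
  S^{-1} = (1/det) · [[d, -b], [-b, a]] = [[0.1545, -0.0474],
 [-0.0474, 0.1282]].

Step 4 — quadratic form (x̄ - mu_0)^T · S^{-1} · (x̄ - mu_0):
  S^{-1} · (x̄ - mu_0) = (0.3951, 0.2651),
  (x̄ - mu_0)^T · [...] = (3.6)·(0.3951) + (3.4)·(0.2651) = 2.3238.

Step 5 — scale by n: T² = 5 · 2.3238 = 11.619.

T² ≈ 11.619


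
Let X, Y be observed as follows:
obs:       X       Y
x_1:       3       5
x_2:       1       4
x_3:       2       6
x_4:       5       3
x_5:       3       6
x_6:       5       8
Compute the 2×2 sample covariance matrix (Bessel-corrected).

Step 1 — column means:
  mean(X) = (3 + 1 + 2 + 5 + 3 + 5) / 6 = 19/6 = 3.1667
  mean(Y) = (5 + 4 + 6 + 3 + 6 + 8) / 6 = 32/6 = 5.3333

Step 2 — sample covariance S[i,j] = (1/(n-1)) · Σ_k (x_{k,i} - mean_i) · (x_{k,j} - mean_j), with n-1 = 5.
  S[X,X] = ((-0.1667)·(-0.1667) + (-2.1667)·(-2.1667) + (-1.1667)·(-1.1667) + (1.8333)·(1.8333) + (-0.1667)·(-0.1667) + (1.8333)·(1.8333)) / 5 = 12.8333/5 = 2.5667
  S[X,Y] = ((-0.1667)·(-0.3333) + (-2.1667)·(-1.3333) + (-1.1667)·(0.6667) + (1.8333)·(-2.3333) + (-0.1667)·(0.6667) + (1.8333)·(2.6667)) / 5 = 2.6667/5 = 0.5333
  S[Y,Y] = ((-0.3333)·(-0.3333) + (-1.3333)·(-1.3333) + (0.6667)·(0.6667) + (-2.3333)·(-2.3333) + (0.6667)·(0.6667) + (2.6667)·(2.6667)) / 5 = 15.3333/5 = 3.0667

S is symmetric (S[j,i] = S[i,j]). Assembling:

S = [[2.5667, 0.5333],
 [0.5333, 3.0667]]


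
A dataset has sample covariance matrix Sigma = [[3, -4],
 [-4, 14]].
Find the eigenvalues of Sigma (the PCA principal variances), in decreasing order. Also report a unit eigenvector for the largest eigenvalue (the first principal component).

Step 1 — characteristic polynomial of 2×2 Sigma:
  det(Sigma - λI) = λ² - trace · λ + det = 0.
  trace = 3 + 14 = 17, det = 3·14 - (-4)² = 26.
Step 2 — discriminant:
  Δ = trace² - 4·det = 289 - 104 = 185.
Step 3 — eigenvalues:
  λ = (trace ± √Δ)/2 = (17 ± 13.6015)/2,
  λ_1 = 15.3007,  λ_2 = 1.6993.

Step 4 — unit eigenvector for λ_1: solve (Sigma - λ_1 I)v = 0. First row:
  (3 - 15.3007)·v_x + (-4)·v_y = 0, i.e. (-12.3007)·v_x + (-4)·v_y = 0,
  so v ∝ (b, λ_1 - a) = (-4, 12.3007); multiply by -1 so the first entry is positive: u = (4, -12.3007).
  ||u|| = √((4)² + (-12.3007)²) = √(167.3081) ≈ 12.9348,
  v_1 = u/||u|| ≈ (0.3092, -0.951) (||v_1|| = 1).

λ_1 = 15.3007,  λ_2 = 1.6993;  v_1 ≈ (0.3092, -0.951)


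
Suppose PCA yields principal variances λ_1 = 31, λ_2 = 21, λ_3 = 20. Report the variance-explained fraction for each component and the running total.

Step 1 — total variance = trace(Sigma) = Σ λ_i = 31 + 21 + 20 = 72.

Step 2 — fraction explained by component i = λ_i / Σ λ:
  PC1: 31/72 = 0.4306
  PC2: 21/72 = 0.2917
  PC3: 20/72 = 0.2778

Step 3 — cumulative fraction after k components = (λ_1 + ... + λ_k) / Σ λ:
  k = 1: 31/72 = 0.4306
  k = 2: (31 + 21)/72 = 52/72 = 0.7222
  k = 3: (31 + 21 + 20)/72 = 72/72 = 1

Summary (fraction, with percent):

explained: PC1 0.4306 (43.06%), PC2 0.2917 (29.17%), PC3 0.2778 (27.78%);  cumulative: 0.4306, 0.7222, 1


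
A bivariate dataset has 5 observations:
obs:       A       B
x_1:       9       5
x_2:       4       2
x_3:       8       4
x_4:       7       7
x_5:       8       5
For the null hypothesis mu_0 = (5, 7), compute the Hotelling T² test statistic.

Step 1 — sample mean vector:
  mean(A) = (9 + 4 + 8 + 7 + 8) / 5 = 36/5 = 7.2
  mean(B) = (5 + 2 + 4 + 7 + 5) / 5 = 23/5 = 4.6
  x̄ = (7.2, 4.6),  deviation x̄ - mu_0 = (7.2, 4.6) - (5, 7) = (2.2, -2.4).

Step 2 — sample covariance matrix, S[i,j] = (1/(n-1)) · Σ_k (x_{k,i} - mean_i) · (x_{k,j} - mean_j), divisor n-1 = 4:
  S[A,A] = ((1.8)·(1.8) + (-3.2)·(-3.2) + (0.8)·(0.8) + (-0.2)·(-0.2) + (0.8)·(0.8)) / 4 = 14.8/4 = 3.7
  S[A,B] = ((1.8)·(0.4) + (-3.2)·(-2.6) + (0.8)·(-0.6) + (-0.2)·(2.4) + (0.8)·(0.4)) / 4 = 8.4/4 = 2.1
  S[B,B] = ((0.4)·(0.4) + (-2.6)·(-2.6) + (-0.6)·(-0.6) + (2.4)·(2.4) + (0.4)·(0.4)) / 4 = 13.2/4 = 3.3
  S = [[3.7, 2.1],
 [2.1, 3.3]].

Step 3 — invert S. det(S) = 3.7·3.3 - (2.1)² = 7.8.
  S^{-1} = (1/det) · [[d, -b], [-b, a]] = [[0.4231, -0.2692],
 [-0.2692, 0.4744]].

Step 4 — quadratic form (x̄ - mu_0)^T · S^{-1} · (x̄ - mu_0):
  S^{-1} · (x̄ - mu_0) = (1.5769, -1.7308),
  (x̄ - mu_0)^T · [...] = (2.2)·(1.5769) + (-2.4)·(-1.7308) = 7.6231.

Step 5 — scale by n: T² = 5 · 7.6231 = 38.1154.

T² ≈ 38.1154


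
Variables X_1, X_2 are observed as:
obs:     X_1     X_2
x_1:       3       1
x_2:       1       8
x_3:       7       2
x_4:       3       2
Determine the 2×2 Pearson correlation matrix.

Step 1 — column means:
  mean(X_1) = (3 + 1 + 7 + 3) / 4 = 14/4 = 3.5
  mean(X_2) = (1 + 8 + 2 + 2) / 4 = 13/4 = 3.25

Step 2 — sample variances and covariances s[i,j] = (1/(n-1)) · Σ_k (x_{k,i} - mean_i) · (x_{k,j} - mean_j), with n-1 = 3:
  s[X_1,X_1] = ((-0.5)·(-0.5) + (-2.5)·(-2.5) + (3.5)·(3.5) + (-0.5)·(-0.5)) / 3 = 19/3 = 6.3333
  s[X_1,X_2] = ((-0.5)·(-2.25) + (-2.5)·(4.75) + (3.5)·(-1.25) + (-0.5)·(-1.25)) / 3 = -14.5/3 = -4.8333
  s[X_2,X_2] = ((-2.25)·(-2.25) + (4.75)·(4.75) + (-1.25)·(-1.25) + (-1.25)·(-1.25)) / 3 = 30.75/3 = 10.25
  Sample standard deviations s_i = √(s[i,i]):
  s(X_1) = √(6.3333) = 2.5166
  s(X_2) = √(10.25) = 3.2016

Step 3 — r_{ij} = s_{ij} / (s_i · s_j):
  r[X_1,X_1] = 1 (diagonal).
  r[X_1,X_2] = -4.8333 / (2.5166 · 3.2016) = -4.8333 / 8.0571 = -0.5999
  r[X_2,X_2] = 1 (diagonal).

R is symmetric with unit diagonal. Assembling:

R = [[1, -0.5999],
 [-0.5999, 1]]


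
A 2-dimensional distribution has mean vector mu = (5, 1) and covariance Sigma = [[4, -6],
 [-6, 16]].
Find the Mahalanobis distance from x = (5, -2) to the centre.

Step 1 — centre the observation: (x - mu) = (0, -3).

Step 2 — invert Sigma. det(Sigma) = 4·16 - (-6)² = 28.
  Sigma^{-1} = (1/det) · [[d, -b], [-b, a]] = [[0.5714, 0.2143],
 [0.2143, 0.1429]].

Step 3 — form the quadratic (x - mu)^T · Sigma^{-1} · (x - mu):
  Sigma^{-1} · (x - mu) = (-0.6429, -0.4286).
  (x - mu)^T · [Sigma^{-1} · (x - mu)] = (0)·(-0.6429) + (-3)·(-0.4286) = 1.2857.

Step 4 — take square root: d = √(1.2857) ≈ 1.1339.

d(x, mu) = √(1.2857) ≈ 1.1339


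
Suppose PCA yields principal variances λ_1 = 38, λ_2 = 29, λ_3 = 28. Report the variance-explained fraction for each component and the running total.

Step 1 — total variance = trace(Sigma) = Σ λ_i = 38 + 29 + 28 = 95.

Step 2 — fraction explained by component i = λ_i / Σ λ:
  PC1: 38/95 = 0.4
  PC2: 29/95 = 0.3053
  PC3: 28/95 = 0.2947

Step 3 — cumulative fraction after k components = (λ_1 + ... + λ_k) / Σ λ:
  k = 1: 38/95 = 0.4
  k = 2: (38 + 29)/95 = 67/95 = 0.7053
  k = 3: (38 + 29 + 28)/95 = 95/95 = 1

Summary (fraction, with percent):

explained: PC1 0.4 (40%), PC2 0.3053 (30.53%), PC3 0.2947 (29.47%);  cumulative: 0.4, 0.7053, 1


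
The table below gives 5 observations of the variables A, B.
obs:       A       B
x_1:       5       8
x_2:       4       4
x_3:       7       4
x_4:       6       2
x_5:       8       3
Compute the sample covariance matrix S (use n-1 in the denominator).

Step 1 — column means:
  mean(A) = (5 + 4 + 7 + 6 + 8) / 5 = 30/5 = 6
  mean(B) = (8 + 4 + 4 + 2 + 3) / 5 = 21/5 = 4.2

Step 2 — sample covariance S[i,j] = (1/(n-1)) · Σ_k (x_{k,i} - mean_i) · (x_{k,j} - mean_j), with n-1 = 4.
  S[A,A] = ((-1)·(-1) + (-2)·(-2) + (1)·(1) + (0)·(0) + (2)·(2)) / 4 = 10/4 = 2.5
  S[A,B] = ((-1)·(3.8) + (-2)·(-0.2) + (1)·(-0.2) + (0)·(-2.2) + (2)·(-1.2)) / 4 = -6/4 = -1.5
  S[B,B] = ((3.8)·(3.8) + (-0.2)·(-0.2) + (-0.2)·(-0.2) + (-2.2)·(-2.2) + (-1.2)·(-1.2)) / 4 = 20.8/4 = 5.2

S is symmetric (S[j,i] = S[i,j]). Assembling:

S = [[2.5, -1.5],
 [-1.5, 5.2]]


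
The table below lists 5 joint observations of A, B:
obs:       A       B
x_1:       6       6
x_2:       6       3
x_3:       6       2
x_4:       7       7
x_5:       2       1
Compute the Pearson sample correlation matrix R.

Step 1 — column means:
  mean(A) = (6 + 6 + 6 + 7 + 2) / 5 = 27/5 = 5.4
  mean(B) = (6 + 3 + 2 + 7 + 1) / 5 = 19/5 = 3.8

Step 2 — sample variances and covariances s[i,j] = (1/(n-1)) · Σ_k (x_{k,i} - mean_i) · (x_{k,j} - mean_j), with n-1 = 4:
  s[A,A] = ((0.6)·(0.6) + (0.6)·(0.6) + (0.6)·(0.6) + (1.6)·(1.6) + (-3.4)·(-3.4)) / 4 = 15.2/4 = 3.8
  s[A,B] = ((0.6)·(2.2) + (0.6)·(-0.8) + (0.6)·(-1.8) + (1.6)·(3.2) + (-3.4)·(-2.8)) / 4 = 14.4/4 = 3.6
  s[B,B] = ((2.2)·(2.2) + (-0.8)·(-0.8) + (-1.8)·(-1.8) + (3.2)·(3.2) + (-2.8)·(-2.8)) / 4 = 26.8/4 = 6.7
  Sample standard deviations s_i = √(s[i,i]):
  s(A) = √(3.8) = 1.9494
  s(B) = √(6.7) = 2.5884

Step 3 — r_{ij} = s_{ij} / (s_i · s_j):
  r[A,A] = 1 (diagonal).
  r[A,B] = 3.6 / (1.9494 · 2.5884) = 3.6 / 5.0458 = 0.7135
  r[B,B] = 1 (diagonal).

R is symmetric with unit diagonal. Assembling:

R = [[1, 0.7135],
 [0.7135, 1]]


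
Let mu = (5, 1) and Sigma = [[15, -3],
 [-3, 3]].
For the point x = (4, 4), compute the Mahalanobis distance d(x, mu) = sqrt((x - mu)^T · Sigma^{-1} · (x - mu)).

Step 1 — centre the observation: (x - mu) = (-1, 3).

Step 2 — invert Sigma. det(Sigma) = 15·3 - (-3)² = 36.
  Sigma^{-1} = (1/det) · [[d, -b], [-b, a]] = [[0.0833, 0.0833],
 [0.0833, 0.4167]].

Step 3 — form the quadratic (x - mu)^T · Sigma^{-1} · (x - mu):
  Sigma^{-1} · (x - mu) = (0.1667, 1.1667).
  (x - mu)^T · [Sigma^{-1} · (x - mu)] = (-1)·(0.1667) + (3)·(1.1667) = 3.3333.

Step 4 — take square root: d = √(3.3333) ≈ 1.8257.

d(x, mu) = √(3.3333) ≈ 1.8257


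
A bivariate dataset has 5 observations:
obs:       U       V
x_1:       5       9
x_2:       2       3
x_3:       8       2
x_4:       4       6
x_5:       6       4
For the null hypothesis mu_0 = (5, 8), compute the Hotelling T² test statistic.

Step 1 — sample mean vector:
  mean(U) = (5 + 2 + 8 + 4 + 6) / 5 = 25/5 = 5
  mean(V) = (9 + 3 + 2 + 6 + 4) / 5 = 24/5 = 4.8
  x̄ = (5, 4.8),  deviation x̄ - mu_0 = (5, 4.8) - (5, 8) = (0, -3.2).

Step 2 — sample covariance matrix, S[i,j] = (1/(n-1)) · Σ_k (x_{k,i} - mean_i) · (x_{k,j} - mean_j), divisor n-1 = 4:
  S[U,U] = ((0)·(0) + (-3)·(-3) + (3)·(3) + (-1)·(-1) + (1)·(1)) / 4 = 20/4 = 5
  S[U,V] = ((0)·(4.2) + (-3)·(-1.8) + (3)·(-2.8) + (-1)·(1.2) + (1)·(-0.8)) / 4 = -5/4 = -1.25
  S[V,V] = ((4.2)·(4.2) + (-1.8)·(-1.8) + (-2.8)·(-2.8) + (1.2)·(1.2) + (-0.8)·(-0.8)) / 4 = 30.8/4 = 7.7
  S = [[5, -1.25],
 [-1.25, 7.7]].

Step 3 — invert S. det(S) = 5·7.7 - (-1.25)² = 36.9375.
  S^{-1} = (1/det) · [[d, -b], [-b, a]] = [[0.2085, 0.0338],
 [0.0338, 0.1354]].

Step 4 — quadratic form (x̄ - mu_0)^T · S^{-1} · (x̄ - mu_0):
  S^{-1} · (x̄ - mu_0) = (-0.1083, -0.4332),
  (x̄ - mu_0)^T · [...] = (0)·(-0.1083) + (-3.2)·(-0.4332) = 1.3861.

Step 5 — scale by n: T² = 5 · 1.3861 = 6.9306.

T² ≈ 6.9306


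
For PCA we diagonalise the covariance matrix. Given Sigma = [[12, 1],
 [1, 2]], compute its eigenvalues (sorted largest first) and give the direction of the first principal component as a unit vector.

Step 1 — characteristic polynomial of 2×2 Sigma:
  det(Sigma - λI) = λ² - trace · λ + det = 0.
  trace = 12 + 2 = 14, det = 12·2 - (1)² = 23.
Step 2 — discriminant:
  Δ = trace² - 4·det = 196 - 92 = 104.
Step 3 — eigenvalues:
  λ = (trace ± √Δ)/2 = (14 ± 10.198)/2,
  λ_1 = 12.099,  λ_2 = 1.901.

Step 4 — unit eigenvector for λ_1: solve (Sigma - λ_1 I)v = 0. First row:
  (12 - 12.099)·v_x + (1)·v_y = 0, i.e. (-0.099)·v_x + (1)·v_y = 0,
  so v ∝ (b, λ_1 - a) = (1, 0.099) = u.
  ||u|| = √((1)² + (0.099)²) = √(1.0098) ≈ 1.0049,
  v_1 = u/||u|| ≈ (0.9951, 0.0985) (||v_1|| = 1).

λ_1 = 12.099,  λ_2 = 1.901;  v_1 ≈ (0.9951, 0.0985)


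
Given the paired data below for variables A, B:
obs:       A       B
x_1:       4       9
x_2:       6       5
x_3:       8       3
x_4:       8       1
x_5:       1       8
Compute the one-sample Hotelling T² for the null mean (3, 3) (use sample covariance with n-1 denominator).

Step 1 — sample mean vector:
  mean(A) = (4 + 6 + 8 + 8 + 1) / 5 = 27/5 = 5.4
  mean(B) = (9 + 5 + 3 + 1 + 8) / 5 = 26/5 = 5.2
  x̄ = (5.4, 5.2),  deviation x̄ - mu_0 = (5.4, 5.2) - (3, 3) = (2.4, 2.2).

Step 2 — sample covariance matrix, S[i,j] = (1/(n-1)) · Σ_k (x_{k,i} - mean_i) · (x_{k,j} - mean_j), divisor n-1 = 4:
  S[A,A] = ((-1.4)·(-1.4) + (0.6)·(0.6) + (2.6)·(2.6) + (2.6)·(2.6) + (-4.4)·(-4.4)) / 4 = 35.2/4 = 8.8
  S[A,B] = ((-1.4)·(3.8) + (0.6)·(-0.2) + (2.6)·(-2.2) + (2.6)·(-4.2) + (-4.4)·(2.8)) / 4 = -34.4/4 = -8.6
  S[B,B] = ((3.8)·(3.8) + (-0.2)·(-0.2) + (-2.2)·(-2.2) + (-4.2)·(-4.2) + (2.8)·(2.8)) / 4 = 44.8/4 = 11.2
  S = [[8.8, -8.6],
 [-8.6, 11.2]].

Step 3 — invert S. det(S) = 8.8·11.2 - (-8.6)² = 24.6.
  S^{-1} = (1/det) · [[d, -b], [-b, a]] = [[0.4553, 0.3496],
 [0.3496, 0.3577]].

Step 4 — quadratic form (x̄ - mu_0)^T · S^{-1} · (x̄ - mu_0):
  S^{-1} · (x̄ - mu_0) = (1.8618, 1.626),
  (x̄ - mu_0)^T · [...] = (2.4)·(1.8618) + (2.2)·(1.626) = 8.0455.

Step 5 — scale by n: T² = 5 · 8.0455 = 40.2276.

T² ≈ 40.2276


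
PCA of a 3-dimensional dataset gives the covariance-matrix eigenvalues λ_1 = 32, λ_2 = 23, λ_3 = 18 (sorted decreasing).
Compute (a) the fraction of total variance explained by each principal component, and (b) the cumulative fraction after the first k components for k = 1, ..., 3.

Step 1 — total variance = trace(Sigma) = Σ λ_i = 32 + 23 + 18 = 73.

Step 2 — fraction explained by component i = λ_i / Σ λ:
  PC1: 32/73 = 0.4384
  PC2: 23/73 = 0.3151
  PC3: 18/73 = 0.2466

Step 3 — cumulative fraction after k components = (λ_1 + ... + λ_k) / Σ λ:
  k = 1: 32/73 = 0.4384
  k = 2: (32 + 23)/73 = 55/73 = 0.7534
  k = 3: (32 + 23 + 18)/73 = 73/73 = 1

Summary (fraction, with percent):

explained: PC1 0.4384 (43.84%), PC2 0.3151 (31.51%), PC3 0.2466 (24.66%);  cumulative: 0.4384, 0.7534, 1


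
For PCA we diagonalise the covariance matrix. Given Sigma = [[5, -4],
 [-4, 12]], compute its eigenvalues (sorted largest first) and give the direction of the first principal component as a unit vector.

Step 1 — characteristic polynomial of 2×2 Sigma:
  det(Sigma - λI) = λ² - trace · λ + det = 0.
  trace = 5 + 12 = 17, det = 5·12 - (-4)² = 44.
Step 2 — discriminant:
  Δ = trace² - 4·det = 289 - 176 = 113.
Step 3 — eigenvalues:
  λ = (trace ± √Δ)/2 = (17 ± 10.6301)/2,
  λ_1 = 13.8151,  λ_2 = 3.1849.

Step 4 — unit eigenvector for λ_1: solve (Sigma - λ_1 I)v = 0. First row:
  (5 - 13.8151)·v_x + (-4)·v_y = 0, i.e. (-8.8151)·v_x + (-4)·v_y = 0,
  so v ∝ (b, λ_1 - a) = (-4, 8.8151); multiply by -1 so the first entry is positive: u = (4, -8.8151).
  ||u|| = √((4)² + (-8.8151)²) = √(93.7055) ≈ 9.6802,
  v_1 = u/||u|| ≈ (0.4132, -0.9106) (||v_1|| = 1).

λ_1 = 13.8151,  λ_2 = 3.1849;  v_1 ≈ (0.4132, -0.9106)


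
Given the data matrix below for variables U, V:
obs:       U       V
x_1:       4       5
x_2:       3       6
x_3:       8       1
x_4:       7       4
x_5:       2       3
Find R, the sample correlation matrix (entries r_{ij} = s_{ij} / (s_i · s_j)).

Step 1 — column means:
  mean(U) = (4 + 3 + 8 + 7 + 2) / 5 = 24/5 = 4.8
  mean(V) = (5 + 6 + 1 + 4 + 3) / 5 = 19/5 = 3.8

Step 2 — sample variances and covariances s[i,j] = (1/(n-1)) · Σ_k (x_{k,i} - mean_i) · (x_{k,j} - mean_j), with n-1 = 4:
  s[U,U] = ((-0.8)·(-0.8) + (-1.8)·(-1.8) + (3.2)·(3.2) + (2.2)·(2.2) + (-2.8)·(-2.8)) / 4 = 26.8/4 = 6.7
  s[U,V] = ((-0.8)·(1.2) + (-1.8)·(2.2) + (3.2)·(-2.8) + (2.2)·(0.2) + (-2.8)·(-0.8)) / 4 = -11.2/4 = -2.8
  s[V,V] = ((1.2)·(1.2) + (2.2)·(2.2) + (-2.8)·(-2.8) + (0.2)·(0.2) + (-0.8)·(-0.8)) / 4 = 14.8/4 = 3.7
  Sample standard deviations s_i = √(s[i,i]):
  s(U) = √(6.7) = 2.5884
  s(V) = √(3.7) = 1.9235

Step 3 — r_{ij} = s_{ij} / (s_i · s_j):
  r[U,U] = 1 (diagonal).
  r[U,V] = -2.8 / (2.5884 · 1.9235) = -2.8 / 4.979 = -0.5624
  r[V,V] = 1 (diagonal).

R is symmetric with unit diagonal. Assembling:

R = [[1, -0.5624],
 [-0.5624, 1]]


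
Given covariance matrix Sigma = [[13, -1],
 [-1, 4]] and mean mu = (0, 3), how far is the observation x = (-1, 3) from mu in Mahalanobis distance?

Step 1 — centre the observation: (x - mu) = (-1, 0).

Step 2 — invert Sigma. det(Sigma) = 13·4 - (-1)² = 51.
  Sigma^{-1} = (1/det) · [[d, -b], [-b, a]] = [[0.0784, 0.0196],
 [0.0196, 0.2549]].

Step 3 — form the quadratic (x - mu)^T · Sigma^{-1} · (x - mu):
  Sigma^{-1} · (x - mu) = (-0.0784, -0.0196).
  (x - mu)^T · [Sigma^{-1} · (x - mu)] = (-1)·(-0.0784) + (0)·(-0.0196) = 0.0784.

Step 4 — take square root: d = √(0.0784) ≈ 0.2801.

d(x, mu) = √(0.0784) ≈ 0.2801


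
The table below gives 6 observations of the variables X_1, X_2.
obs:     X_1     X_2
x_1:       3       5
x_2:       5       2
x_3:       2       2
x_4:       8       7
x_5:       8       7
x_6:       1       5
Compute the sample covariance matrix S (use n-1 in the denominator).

Step 1 — column means:
  mean(X_1) = (3 + 5 + 2 + 8 + 8 + 1) / 6 = 27/6 = 4.5
  mean(X_2) = (5 + 2 + 2 + 7 + 7 + 5) / 6 = 28/6 = 4.6667

Step 2 — sample covariance S[i,j] = (1/(n-1)) · Σ_k (x_{k,i} - mean_i) · (x_{k,j} - mean_j), with n-1 = 5.
  S[X_1,X_1] = ((-1.5)·(-1.5) + (0.5)·(0.5) + (-2.5)·(-2.5) + (3.5)·(3.5) + (3.5)·(3.5) + (-3.5)·(-3.5)) / 5 = 45.5/5 = 9.1
  S[X_1,X_2] = ((-1.5)·(0.3333) + (0.5)·(-2.6667) + (-2.5)·(-2.6667) + (3.5)·(2.3333) + (3.5)·(2.3333) + (-3.5)·(0.3333)) / 5 = 20/5 = 4
  S[X_2,X_2] = ((0.3333)·(0.3333) + (-2.6667)·(-2.6667) + (-2.6667)·(-2.6667) + (2.3333)·(2.3333) + (2.3333)·(2.3333) + (0.3333)·(0.3333)) / 5 = 25.3333/5 = 5.0667

S is symmetric (S[j,i] = S[i,j]). Assembling:

S = [[9.1, 4],
 [4, 5.0667]]


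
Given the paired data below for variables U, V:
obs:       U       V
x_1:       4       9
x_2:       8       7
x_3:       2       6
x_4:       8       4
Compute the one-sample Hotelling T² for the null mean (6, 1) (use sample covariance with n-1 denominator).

Step 1 — sample mean vector:
  mean(U) = (4 + 8 + 2 + 8) / 4 = 22/4 = 5.5
  mean(V) = (9 + 7 + 6 + 4) / 4 = 26/4 = 6.5
  x̄ = (5.5, 6.5),  deviation x̄ - mu_0 = (5.5, 6.5) - (6, 1) = (-0.5, 5.5).

Step 2 — sample covariance matrix, S[i,j] = (1/(n-1)) · Σ_k (x_{k,i} - mean_i) · (x_{k,j} - mean_j), divisor n-1 = 3:
  S[U,U] = ((-1.5)·(-1.5) + (2.5)·(2.5) + (-3.5)·(-3.5) + (2.5)·(2.5)) / 3 = 27/3 = 9
  S[U,V] = ((-1.5)·(2.5) + (2.5)·(0.5) + (-3.5)·(-0.5) + (2.5)·(-2.5)) / 3 = -7/3 = -2.3333
  S[V,V] = ((2.5)·(2.5) + (0.5)·(0.5) + (-0.5)·(-0.5) + (-2.5)·(-2.5)) / 3 = 13/3 = 4.3333
  S = [[9, -2.3333],
 [-2.3333, 4.3333]].

Step 3 — invert S. det(S) = 9·4.3333 - (-2.3333)² = 33.5556.
  S^{-1} = (1/det) · [[d, -b], [-b, a]] = [[0.1291, 0.0695],
 [0.0695, 0.2682]].

Step 4 — quadratic form (x̄ - mu_0)^T · S^{-1} · (x̄ - mu_0):
  S^{-1} · (x̄ - mu_0) = (0.3179, 1.4404),
  (x̄ - mu_0)^T · [...] = (-0.5)·(0.3179) + (5.5)·(1.4404) = 7.7632.

Step 5 — scale by n: T² = 4 · 7.7632 = 31.053.

T² ≈ 31.053


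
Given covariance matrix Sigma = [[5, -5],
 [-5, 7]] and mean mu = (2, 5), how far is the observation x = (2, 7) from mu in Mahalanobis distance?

Step 1 — centre the observation: (x - mu) = (0, 2).

Step 2 — invert Sigma. det(Sigma) = 5·7 - (-5)² = 10.
  Sigma^{-1} = (1/det) · [[d, -b], [-b, a]] = [[0.7, 0.5],
 [0.5, 0.5]].

Step 3 — form the quadratic (x - mu)^T · Sigma^{-1} · (x - mu):
  Sigma^{-1} · (x - mu) = (1, 1).
  (x - mu)^T · [Sigma^{-1} · (x - mu)] = (0)·(1) + (2)·(1) = 2.

Step 4 — take square root: d = √(2) ≈ 1.4142.

d(x, mu) = √(2) ≈ 1.4142
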